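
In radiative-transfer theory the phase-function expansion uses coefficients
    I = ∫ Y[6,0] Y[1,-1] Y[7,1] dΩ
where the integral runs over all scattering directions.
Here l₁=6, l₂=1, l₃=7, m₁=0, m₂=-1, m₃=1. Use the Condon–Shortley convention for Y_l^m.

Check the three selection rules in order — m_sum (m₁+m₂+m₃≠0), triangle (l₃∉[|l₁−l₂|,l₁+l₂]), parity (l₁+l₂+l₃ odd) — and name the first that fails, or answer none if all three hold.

none

azimuthal sum: 0 − 1 + 1 = 0  ✓
5 ≤ 7 ≤ 7 (triangle on l)  ✓
L = 6 + 1 + 7 = 14 (even)  ✓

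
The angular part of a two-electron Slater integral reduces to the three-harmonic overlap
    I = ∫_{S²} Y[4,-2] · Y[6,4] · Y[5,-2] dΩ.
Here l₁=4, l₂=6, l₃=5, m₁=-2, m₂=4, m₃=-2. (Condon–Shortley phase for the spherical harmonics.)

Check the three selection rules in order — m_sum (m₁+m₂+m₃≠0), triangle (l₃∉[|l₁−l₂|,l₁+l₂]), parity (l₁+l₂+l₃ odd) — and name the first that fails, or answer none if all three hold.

azimuthal sum: -2 + 4 − 2 = 0  ✓
2 ≤ 5 ≤ 10 (triangle on l)  ✓
L = 4 + 6 + 5 = 15 (odd)  ✗

parity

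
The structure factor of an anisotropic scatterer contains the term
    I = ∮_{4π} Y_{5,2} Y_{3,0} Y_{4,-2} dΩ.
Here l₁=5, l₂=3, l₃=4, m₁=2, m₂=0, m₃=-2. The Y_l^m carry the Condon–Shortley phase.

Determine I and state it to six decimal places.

Checks pass: Σm=0; 12 even; l₃=4∈[2,8].
(2·5+1)(2·3+1)(2·4+1) = 693
Δ: 4! 6! 2! / 13! → 1/180180
sum: t=1:−1/576 t=2:+1/144 t=3:−1/576 = 1/288
3j²(5 3 4; 0 0 0) = Δ·Π!·Σ² = 20/1001  (sign +1)
sum: t=1:−1/576 t=2:+1/480 t=3:−1/8640 = 1/4320
3j²(5 3 4; 2 0 -2) = Δ·Π!·Σ² = 1/2145  (sign +1)
combine: 4πI² = 693·20/1001·1/2145 = 12/1859
take √, sign +1: I = 0.02266449

0.022664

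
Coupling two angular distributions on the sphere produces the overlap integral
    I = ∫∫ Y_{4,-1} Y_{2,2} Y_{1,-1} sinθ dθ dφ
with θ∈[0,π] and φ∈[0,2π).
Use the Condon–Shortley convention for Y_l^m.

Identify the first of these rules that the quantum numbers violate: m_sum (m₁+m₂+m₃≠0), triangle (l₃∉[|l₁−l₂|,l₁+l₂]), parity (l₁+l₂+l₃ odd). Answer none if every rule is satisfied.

triangle

Σmᵢ = 0  ✓
l₃∈[|l₁−l₂|,l₁+l₂]=[2,6], have l₃=1  ✗
Σlᵢ = 7 ⇒ odd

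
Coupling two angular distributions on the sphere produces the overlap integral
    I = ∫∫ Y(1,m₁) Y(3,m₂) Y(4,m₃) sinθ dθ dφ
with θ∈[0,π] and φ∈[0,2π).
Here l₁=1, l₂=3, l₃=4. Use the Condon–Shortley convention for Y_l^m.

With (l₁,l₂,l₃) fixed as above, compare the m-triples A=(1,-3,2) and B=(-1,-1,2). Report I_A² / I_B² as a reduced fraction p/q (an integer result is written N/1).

Shared (l₁,l₂,l₃)=(1,3,4): N and (l;000)² cancel in I_A²/I_B².
A: Δ = 0!·2!·6!/9! = 1/252; Racah Σ t=0..0: t=0:+1/1440 = 1/1440; ⇒ 3j(1 3 4; 1 -3 2)² = 1/252, sgn +1
B: Δ = 0!·2!·6!/9! = 1/252; Racah Σ t=0..0: t=0:+1/96 = 1/96; ⇒ 3j(1 3 4; -1 -1 2)² = 5/84, sgn +1
I_A²/I_B² = (1/252)/(5/84) = 1/15

1/15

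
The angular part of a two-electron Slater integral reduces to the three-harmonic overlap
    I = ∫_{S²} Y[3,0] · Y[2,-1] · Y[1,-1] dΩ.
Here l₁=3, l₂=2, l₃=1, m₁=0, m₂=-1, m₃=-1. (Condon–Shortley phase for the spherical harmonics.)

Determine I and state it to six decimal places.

0.000000

m-sum = 0 − 1 − 1 = -2 ≠ 0 ⇒ I = 0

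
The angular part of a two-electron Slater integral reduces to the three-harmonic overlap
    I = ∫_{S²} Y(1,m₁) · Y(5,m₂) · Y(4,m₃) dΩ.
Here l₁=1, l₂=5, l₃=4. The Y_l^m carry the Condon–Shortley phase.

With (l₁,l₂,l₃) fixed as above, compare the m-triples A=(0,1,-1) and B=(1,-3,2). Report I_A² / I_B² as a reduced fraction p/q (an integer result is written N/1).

6/7

Same 1,5,4: normalisation and zero-m 3j drop out of the ratio.
A: Δ: 2! 0! 8! / 11! → 1/495; sum: t=1:−1/720 = -1/720; 3j²(1 5 4; 0 1 -1) = Δ·Π!·Σ² = 8/165  (sign +1)
B: Δ: 2! 0! 8! / 11! → 1/495; sum: t=0:+1/2880 = 1/2880; 3j²(1 5 4; 1 -3 2) = Δ·Π!·Σ² = 28/495  (sign +1)
I_A²/I_B² = (8/165)/(28/495) = 6/7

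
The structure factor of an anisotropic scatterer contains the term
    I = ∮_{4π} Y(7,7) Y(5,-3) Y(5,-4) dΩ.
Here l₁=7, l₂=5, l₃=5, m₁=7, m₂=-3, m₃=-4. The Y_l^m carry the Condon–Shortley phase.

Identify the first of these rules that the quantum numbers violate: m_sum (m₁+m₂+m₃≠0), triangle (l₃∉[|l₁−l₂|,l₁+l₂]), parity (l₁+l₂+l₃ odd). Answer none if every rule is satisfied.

parity

azimuthal sum: 7 − 3 − 4 = 0  ✓
2 ≤ 5 ≤ 12 (triangle on l)  ✓
L = 7 + 5 + 5 = 17 (odd)  ✗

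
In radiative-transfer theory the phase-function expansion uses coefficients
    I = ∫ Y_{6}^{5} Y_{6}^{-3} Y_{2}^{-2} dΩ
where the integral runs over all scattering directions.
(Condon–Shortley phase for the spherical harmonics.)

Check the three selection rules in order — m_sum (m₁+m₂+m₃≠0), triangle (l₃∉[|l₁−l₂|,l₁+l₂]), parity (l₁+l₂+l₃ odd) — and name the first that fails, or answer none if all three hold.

none

Σmᵢ = 0  ✓
l₃∈[|l₁−l₂|,l₁+l₂]=[0,12], have l₃=2  ✓
Σlᵢ = 14 ⇒ even  ✓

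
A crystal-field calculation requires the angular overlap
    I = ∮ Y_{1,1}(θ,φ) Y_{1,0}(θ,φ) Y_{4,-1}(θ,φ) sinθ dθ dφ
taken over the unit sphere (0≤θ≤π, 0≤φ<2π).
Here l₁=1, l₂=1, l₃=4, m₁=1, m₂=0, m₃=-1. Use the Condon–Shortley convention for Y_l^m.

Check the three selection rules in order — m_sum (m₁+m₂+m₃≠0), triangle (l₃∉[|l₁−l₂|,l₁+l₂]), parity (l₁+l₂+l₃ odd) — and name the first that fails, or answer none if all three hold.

triangle

azimuthal sum: 1 + 0 − 1 = 0  ✓
0 ≤ 4 ≤ 2 (triangle on l)  ✗
L = 1 + 1 + 4 = 6 (even)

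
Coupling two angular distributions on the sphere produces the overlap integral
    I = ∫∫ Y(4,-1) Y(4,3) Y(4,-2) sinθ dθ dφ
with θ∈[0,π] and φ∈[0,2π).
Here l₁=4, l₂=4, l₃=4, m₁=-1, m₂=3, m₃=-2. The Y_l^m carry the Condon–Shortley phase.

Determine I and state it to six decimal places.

Rules hold: Σm=0, L=12 even, 0≤4≤8.
N = 9·9·9 = 729
Δ = 4!·4!·4!/13! = 1/450450
Racah Σ t=0..4: t=0:+1/13824 t=1:−1/216 t=2:+1/64 t=3:−1/216 t=4:+1/13824 = 5/768
⇒ 3j(4 4 4; 0 0 0)² = 18/1001, sgn +1
Racah Σ t=3..4: t=3:−1/576 t=4:+1/864 = -1/1728
⇒ 3j(4 4 4; -1 3 -2)² = 5/1287, sgn -1
4πI² = N·(3j₀)²·(3jₘ)² = 7290/143143
I = -1·√(0.0509281/4π) = -0.06366105

-0.063661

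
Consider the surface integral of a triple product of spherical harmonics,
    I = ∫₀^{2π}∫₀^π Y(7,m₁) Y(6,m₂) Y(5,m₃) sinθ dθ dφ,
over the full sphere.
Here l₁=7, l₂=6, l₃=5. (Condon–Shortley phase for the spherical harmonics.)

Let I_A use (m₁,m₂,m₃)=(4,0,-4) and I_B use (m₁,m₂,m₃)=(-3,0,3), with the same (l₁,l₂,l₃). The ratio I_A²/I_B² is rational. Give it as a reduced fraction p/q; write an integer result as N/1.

l's match ⇒ only the (l;m) 3-j factors differ between A and B.
A: triangle coeff Δ(7,6,5) = 1/174594420; Σ_t [2,3]: t=2:+1/4147200 t=3:−1/3110400 = -1/12441600; (3j)²=7/4199 [(7 6 5; 4 0 -4)], sign=+1
B: triangle coeff Δ(7,6,5) = 1/174594420; Σ_t [4,6]: t=4:+1/1658880 t=5:−1/518400 t=6:+1/1658880 = -1/1382400; (3j)²=504/46189 [(7 6 5; -3 0 3)], sign=-1
I_A²/I_B² = (7/4199)/(504/46189) = 11/72

11/72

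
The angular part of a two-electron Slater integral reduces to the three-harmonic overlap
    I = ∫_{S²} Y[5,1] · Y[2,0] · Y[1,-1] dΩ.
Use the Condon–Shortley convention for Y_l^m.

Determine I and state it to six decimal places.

0.000000

l₃=1 ∉ [3,7] — triangle fails ⇒ I = 0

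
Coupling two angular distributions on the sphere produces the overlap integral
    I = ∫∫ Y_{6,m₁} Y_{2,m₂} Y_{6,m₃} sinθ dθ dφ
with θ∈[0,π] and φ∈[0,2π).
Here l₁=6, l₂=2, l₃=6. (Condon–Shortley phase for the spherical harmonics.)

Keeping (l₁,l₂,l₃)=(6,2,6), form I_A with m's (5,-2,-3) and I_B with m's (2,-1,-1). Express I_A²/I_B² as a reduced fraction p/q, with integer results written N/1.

l's match ⇒ only the (l;m) 3-j factors differ between A and B.
A: triangle coeff Δ(6,2,6) = 1/90090; Σ_t [0,0]: t=0:+1/1451520 = 1/1451520; (3j)²=1/91 [(6 2 6; 5 -2 -3)], sign=-1
B: triangle coeff Δ(6,2,6) = 1/90090; Σ_t [0,1]: t=0:+1/34560 t=1:−1/60480 = 1/80640; (3j)²=6/1001 [(6 2 6; 2 -1 -1)], sign=-1
I_A²/I_B² = (1/91)/(6/1001) = 11/6

11/6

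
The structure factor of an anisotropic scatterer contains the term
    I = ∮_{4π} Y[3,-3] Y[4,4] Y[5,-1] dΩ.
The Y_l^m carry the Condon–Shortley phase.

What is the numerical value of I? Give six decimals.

m-sum 0 ✓  L=12 even ✓  1≤5≤7 ✓
Π(2lᵢ+1) = 7×9×11 = 693
triangle coeff Δ(3,4,5) = 1/180180
Σ_t [0,2]: t=0:+1/576 t=1:−1/144 t=2:+1/576 = -1/288
(3j)²=20/1001 [(3 4 5; 0 0 0)], sign=+1
Σ_t [2,2]: t=2:+1/34560 = 1/34560
(3j)²=1/429 [(3 4 5; -3 4 -1)], sign=+1
⇒ 4πI² = 60/1859
I = (+1)√(60/1859/(4π)) = 0.05067935

0.050679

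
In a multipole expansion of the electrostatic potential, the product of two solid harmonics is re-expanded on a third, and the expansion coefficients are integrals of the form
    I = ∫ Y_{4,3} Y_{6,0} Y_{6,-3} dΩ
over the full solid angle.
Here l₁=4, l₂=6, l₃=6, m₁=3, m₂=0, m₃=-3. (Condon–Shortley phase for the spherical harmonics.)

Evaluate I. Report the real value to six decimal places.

Checks pass: Σm=0; 16 even; l₃=6∈[2,10].
(2·4+1)(2·6+1)(2·6+1) = 1521
Δ: 4! 4! 8! / 17! → 1/15315300
sum: t=0:+1/829440 t=1:−1/25920 t=2:+1/9216 t=3:−1/25920 t=4:+1/829440 = 7/207360
3j²(4 6 6; 0 0 0) = Δ·Π!·Σ² = 28/2431  (sign +1)
sum: t=0:+1/207360 t=1:−1/103680 = -1/207360
3j²(4 6 6; 3 0 -3) = Δ·Π!·Σ² = 21/2431  (sign +1)
combine: 4πI² = 1521·28/2431·21/2431 = 5292/34969
take √, sign +1: I = 0.10973960

0.109740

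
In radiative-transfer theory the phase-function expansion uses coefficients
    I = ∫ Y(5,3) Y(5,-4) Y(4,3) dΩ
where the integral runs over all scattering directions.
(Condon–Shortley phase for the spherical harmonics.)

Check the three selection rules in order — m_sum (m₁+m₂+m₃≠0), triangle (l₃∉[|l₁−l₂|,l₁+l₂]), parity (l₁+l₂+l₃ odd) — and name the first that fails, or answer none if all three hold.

azimuthal sum: 3 − 4 + 3 = 2  ✗
0 ≤ 4 ≤ 10 (triangle on l)
L = 5 + 5 + 4 = 14 (even)

m_sum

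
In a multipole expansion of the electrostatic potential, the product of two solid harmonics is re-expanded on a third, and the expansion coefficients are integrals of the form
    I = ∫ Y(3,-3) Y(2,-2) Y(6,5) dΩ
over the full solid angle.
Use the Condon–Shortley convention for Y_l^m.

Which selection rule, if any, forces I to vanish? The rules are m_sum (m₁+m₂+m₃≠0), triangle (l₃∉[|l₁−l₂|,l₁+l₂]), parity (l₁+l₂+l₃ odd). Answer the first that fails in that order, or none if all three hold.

triangle

Σmᵢ = 0  ✓
l₃∈[|l₁−l₂|,l₁+l₂]=[1,5], have l₃=6  ✗
Σlᵢ = 11 ⇒ odd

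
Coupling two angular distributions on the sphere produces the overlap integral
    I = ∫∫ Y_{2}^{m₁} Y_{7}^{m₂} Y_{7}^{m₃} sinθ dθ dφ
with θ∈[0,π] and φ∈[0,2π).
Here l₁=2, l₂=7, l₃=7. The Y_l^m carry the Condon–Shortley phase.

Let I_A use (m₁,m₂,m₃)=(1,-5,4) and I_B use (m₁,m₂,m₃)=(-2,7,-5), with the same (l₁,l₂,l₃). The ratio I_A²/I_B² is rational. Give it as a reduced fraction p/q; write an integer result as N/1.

729/91

Same 2,7,7: normalisation and zero-m 3j drop out of the ratio.
A: Δ: 2! 2! 12! / 17! → 1/185640; sum: t=0:+1/14515200 t=1:−1/79833600 = 1/17740800; 3j²(2 7 7; 1 -5 4) = Δ·Π!·Σ² = 729/30940  (sign -1)
B: Δ: 2! 2! 12! / 17! → 1/185640; sum: t=2:+1/1916006400 = 1/1916006400; 3j²(2 7 7; -2 7 -5) = Δ·Π!·Σ² = 1/340  (sign +1)
I_A²/I_B² = (729/30940)/(1/340) = 729/91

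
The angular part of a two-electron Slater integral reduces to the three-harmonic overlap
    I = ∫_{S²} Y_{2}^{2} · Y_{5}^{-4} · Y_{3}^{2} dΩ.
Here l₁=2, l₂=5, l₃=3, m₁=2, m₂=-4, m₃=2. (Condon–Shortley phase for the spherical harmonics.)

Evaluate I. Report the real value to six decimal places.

Rules hold: Σm=0, L=10 even, 3≤3≤7.
N = 5·11·7 = 385
Δ = 4!·0!·6!/11! = 1/2310
Racah Σ t=2..2: t=2:+1/144 = 1/144
⇒ 3j(2 5 3; 0 0 0)² = 10/231, sgn -1
Racah Σ t=0..0: t=0:+1/2880 = 1/2880
⇒ 3j(2 5 3; 2 -4 2)² = 3/55, sgn -1
4πI² = N·(3j₀)²·(3jₘ)² = 10/11
I = +1·√(0.909091/4π) = 0.26896683

0.268967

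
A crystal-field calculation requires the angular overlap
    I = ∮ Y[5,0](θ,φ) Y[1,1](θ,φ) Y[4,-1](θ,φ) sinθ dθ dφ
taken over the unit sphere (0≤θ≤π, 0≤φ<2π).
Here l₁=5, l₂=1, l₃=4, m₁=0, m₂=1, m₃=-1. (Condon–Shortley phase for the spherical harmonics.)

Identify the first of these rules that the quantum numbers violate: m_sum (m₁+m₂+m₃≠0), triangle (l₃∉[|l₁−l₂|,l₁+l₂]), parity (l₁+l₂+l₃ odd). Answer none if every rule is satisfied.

none

Σmᵢ = 0  ✓
l₃∈[|l₁−l₂|,l₁+l₂]=[4,6], have l₃=4  ✓
Σlᵢ = 10 ⇒ even  ✓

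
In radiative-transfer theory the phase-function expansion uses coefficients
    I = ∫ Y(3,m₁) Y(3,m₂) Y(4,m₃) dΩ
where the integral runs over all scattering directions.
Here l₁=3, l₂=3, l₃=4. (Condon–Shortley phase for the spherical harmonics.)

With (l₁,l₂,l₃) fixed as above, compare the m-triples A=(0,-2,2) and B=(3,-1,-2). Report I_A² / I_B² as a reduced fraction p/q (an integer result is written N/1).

1/18

Same 3,3,4: normalisation and zero-m 3j drop out of the ratio.
A: Δ: 2! 4! 4! / 11! → 1/34650; sum: t=0:+1/72 t=1:−1/96 = 1/288; 3j²(3 3 4; 0 -2 2) = Δ·Π!·Σ² = 1/462  (sign +1)
B: Δ: 2! 4! 4! / 11! → 1/34650; sum: t=0:+1/192 = 1/192; 3j²(3 3 4; 3 -1 -2) = Δ·Π!·Σ² = 3/77  (sign +1)
I_A²/I_B² = (1/462)/(3/77) = 1/18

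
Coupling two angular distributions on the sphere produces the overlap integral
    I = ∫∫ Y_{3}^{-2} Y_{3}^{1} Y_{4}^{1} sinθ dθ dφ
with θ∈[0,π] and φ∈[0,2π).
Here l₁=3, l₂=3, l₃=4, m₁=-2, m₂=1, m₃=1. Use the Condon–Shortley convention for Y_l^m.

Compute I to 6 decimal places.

0.145070

Checks pass: Σm=0; 10 even; l₃=4∈[0,6].
(2·3+1)(2·3+1)(2·4+1) = 441
Δ: 2! 4! 4! / 11! → 1/34650
sum: t=0:+1/72 t=1:−1/16 t=2:+1/72 = -5/144
3j²(3 3 4; 0 0 0) = Δ·Π!·Σ² = 2/77  (sign -1)
sum: t=1:−1/144 t=2:+1/48 = 1/72
3j²(3 3 4; -2 1 1) = Δ·Π!·Σ² = 16/693  (sign -1)
combine: 4πI² = 441·2/77·16/693 = 32/121
take √, sign +1: I = 0.14506992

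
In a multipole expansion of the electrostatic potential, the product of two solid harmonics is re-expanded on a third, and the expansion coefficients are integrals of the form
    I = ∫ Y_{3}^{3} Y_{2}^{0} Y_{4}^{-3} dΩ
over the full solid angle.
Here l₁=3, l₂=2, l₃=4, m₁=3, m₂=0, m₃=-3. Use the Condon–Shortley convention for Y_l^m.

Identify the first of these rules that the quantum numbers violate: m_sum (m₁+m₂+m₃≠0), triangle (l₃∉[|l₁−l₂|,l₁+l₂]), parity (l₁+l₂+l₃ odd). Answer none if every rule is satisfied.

Σmᵢ = 0  ✓
l₃∈[|l₁−l₂|,l₁+l₂]=[1,5], have l₃=4  ✓
Σlᵢ = 9 ⇒ odd  ✗

parity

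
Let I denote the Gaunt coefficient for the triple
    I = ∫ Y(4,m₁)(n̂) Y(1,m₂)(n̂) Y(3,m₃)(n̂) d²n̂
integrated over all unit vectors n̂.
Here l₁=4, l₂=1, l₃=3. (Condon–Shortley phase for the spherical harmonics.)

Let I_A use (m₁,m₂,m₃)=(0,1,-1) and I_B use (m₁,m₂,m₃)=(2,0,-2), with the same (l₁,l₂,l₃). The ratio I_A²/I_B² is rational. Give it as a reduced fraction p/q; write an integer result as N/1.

Same 4,1,3: normalisation and zero-m 3j drop out of the ratio.
A: Δ: 2! 6! 0! / 9! → 1/252; sum: t=2:+1/96 = 1/96; 3j²(4 1 3; 0 1 -1) = Δ·Π!·Σ² = 1/42  (sign +1)
B: Δ: 2! 6! 0! / 9! → 1/252; sum: t=1:−1/120 = -1/120; 3j²(4 1 3; 2 0 -2) = Δ·Π!·Σ² = 1/21  (sign +1)
I_A²/I_B² = (1/42)/(1/21) = 1/2

1/2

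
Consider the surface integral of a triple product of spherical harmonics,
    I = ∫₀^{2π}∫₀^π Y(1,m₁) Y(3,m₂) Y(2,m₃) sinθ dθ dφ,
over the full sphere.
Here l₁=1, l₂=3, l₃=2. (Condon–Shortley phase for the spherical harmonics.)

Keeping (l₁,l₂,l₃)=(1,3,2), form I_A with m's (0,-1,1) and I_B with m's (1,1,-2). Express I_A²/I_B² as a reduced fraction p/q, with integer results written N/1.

Same 1,3,2: normalisation and zero-m 3j drop out of the ratio.
A: Δ: 2! 0! 4! / 7! → 1/105; sum: t=1:−1/6 = -1/6; 3j²(1 3 2; 0 -1 1) = Δ·Π!·Σ² = 8/105  (sign +1)
B: Δ: 2! 0! 4! / 7! → 1/105; sum: t=0:+1/48 = 1/48; 3j²(1 3 2; 1 1 -2) = Δ·Π!·Σ² = 1/105  (sign +1)
I_A²/I_B² = (8/105)/(1/105) = 8/1

8/1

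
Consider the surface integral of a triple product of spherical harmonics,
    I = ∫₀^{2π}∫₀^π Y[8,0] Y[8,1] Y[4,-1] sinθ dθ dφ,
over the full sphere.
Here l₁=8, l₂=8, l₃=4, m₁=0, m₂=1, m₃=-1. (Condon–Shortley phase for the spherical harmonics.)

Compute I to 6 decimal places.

-0.032504

Rules hold: Σm=0, L=20 even, 0≤4≤16.
N = 17·17·9 = 2601
Δ = 12!·4!·4!/21! = 1/185175900
Racah Σ t=4..8: t=4:+1/557383680 t=5:−1/21772800 t=6:+1/8294400 t=7:−1/21772800 t=8:+1/557383680 = 1/30965760
⇒ 3j(8 8 4; 0 0 0)² = 36/4199, sgn +1
Racah Σ t=5..8: t=5:−1/87091200 t=6:+1/12441600 t=7:−1/14515200 t=8:+1/139345920 = 1/139345920
⇒ 3j(8 8 4; 0 1 -1)² = 5/8398, sgn -1
4πI² = N·(3j₀)²·(3jₘ)² = 810/61009
I = -1·√(0.0132767/4π) = -0.03250429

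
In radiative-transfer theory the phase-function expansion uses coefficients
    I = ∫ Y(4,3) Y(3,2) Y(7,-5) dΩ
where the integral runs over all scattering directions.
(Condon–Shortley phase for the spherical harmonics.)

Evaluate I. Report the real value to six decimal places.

-0.268170

Checks pass: Σm=0; 14 even; l₃=7∈[1,7].
(2·4+1)(2·3+1)(2·7+1) = 945
Δ: 0! 8! 6! / 15! → 1/45045
sum: t=0:+1/20736 = 1/20736
3j²(4 3 7; 0 0 0) = Δ·Π!·Σ² = 35/1287  (sign -1)
sum: t=0:+1/604800 = 1/604800
3j²(4 3 7; 3 2 -5) = Δ·Π!·Σ² = 16/455  (sign +1)
combine: 4πI² = 945·35/1287·16/455 = 1680/1859
take √, sign -1: I = -0.26816989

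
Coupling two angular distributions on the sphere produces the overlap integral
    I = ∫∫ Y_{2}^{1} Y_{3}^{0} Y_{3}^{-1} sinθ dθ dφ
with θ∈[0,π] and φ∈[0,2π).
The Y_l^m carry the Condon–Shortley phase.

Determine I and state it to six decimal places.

m-sum 0 ✓  L=8 even ✓  1≤3≤5 ✓
Π(2lᵢ+1) = 5×7×7 = 245
triangle coeff Δ(2,3,3) = 1/3780
Σ_t [0,2]: t=0:+1/24 t=1:−1/4 t=2:+1/24 = -1/6
(3j)²=4/105 [(2 3 3; 0 0 0)], sign=+1
Σ_t [0,1]: t=0:+1/12 t=1:−1/8 = -1/24
(3j)²=1/210 [(2 3 3; 1 0 -1)], sign=-1
⇒ 4πI² = 2/45
I = (-1)√(2/45/(4π)) = -0.05947080

-0.059471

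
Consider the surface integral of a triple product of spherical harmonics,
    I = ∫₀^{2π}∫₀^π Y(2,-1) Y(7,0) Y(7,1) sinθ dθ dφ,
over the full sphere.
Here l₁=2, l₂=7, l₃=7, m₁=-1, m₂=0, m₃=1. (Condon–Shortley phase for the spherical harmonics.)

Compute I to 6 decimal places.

-0.026159

m-sum 0 ✓  L=16 even ✓  5≤7≤9 ✓
Π(2lᵢ+1) = 5×15×15 = 1125
triangle coeff Δ(2,7,7) = 1/185640
Σ_t [0,2]: t=0:+1/2419200 t=1:−1/518400 t=2:+1/2419200 = -1/907200
(3j)²=56/3315 [(2 7 7; 0 0 0)], sign=+1
Σ_t [1,2]: t=1:−1/1036800 t=2:+1/1209600 = -1/7257600
(3j)²=1/2210 [(2 7 7; -1 0 1)], sign=-1
⇒ 4πI² = 420/48841
I = (-1)√(420/48841/(4π)) = -0.02615938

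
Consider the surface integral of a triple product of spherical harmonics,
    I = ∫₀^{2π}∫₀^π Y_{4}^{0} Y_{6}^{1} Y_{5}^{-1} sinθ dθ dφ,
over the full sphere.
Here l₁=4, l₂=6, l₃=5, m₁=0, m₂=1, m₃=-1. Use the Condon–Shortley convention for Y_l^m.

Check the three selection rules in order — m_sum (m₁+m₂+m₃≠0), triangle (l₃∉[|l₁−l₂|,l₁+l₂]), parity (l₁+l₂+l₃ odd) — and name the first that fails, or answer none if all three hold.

m₁+m₂+m₃ = 0 + 1 − 1 = 0  ✓
triangle: |4−6|=2 ≤ l₃=5 ≤ 4+6=10  ✓
parity: l₁+l₂+l₃ = 15 is odd  ✗

parity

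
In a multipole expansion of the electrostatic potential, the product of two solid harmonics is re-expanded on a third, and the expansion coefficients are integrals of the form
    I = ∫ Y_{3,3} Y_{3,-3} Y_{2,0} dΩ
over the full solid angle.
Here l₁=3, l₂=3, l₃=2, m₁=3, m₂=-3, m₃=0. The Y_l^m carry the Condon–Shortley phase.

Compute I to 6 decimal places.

Checks pass: Σm=0; 8 even; l₃=2∈[0,6].
(2·3+1)(2·3+1)(2·2+1) = 245
Δ: 4! 2! 2! / 9! → 1/3780
sum: t=1:−1/24 t=2:+1/4 t=3:−1/24 = 1/6
3j²(3 3 2; 0 0 0) = Δ·Π!·Σ² = 4/105  (sign +1)
sum: t=0:+1/96 = 1/96
3j²(3 3 2; 3 -3 0) = Δ·Π!·Σ² = 5/84  (sign +1)
combine: 4πI² = 245·4/105·5/84 = 5/9
take √, sign +1: I = 0.21026104

0.210261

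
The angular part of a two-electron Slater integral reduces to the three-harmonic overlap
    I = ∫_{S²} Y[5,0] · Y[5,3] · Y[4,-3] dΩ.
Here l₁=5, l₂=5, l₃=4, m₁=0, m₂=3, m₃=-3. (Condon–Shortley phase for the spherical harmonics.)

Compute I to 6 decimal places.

0.130198

Checks pass: Σm=0; 14 even; l₃=4∈[0,10].
(2·5+1)(2·5+1)(2·4+1) = 1089
Δ: 6! 4! 4! / 15! → 1/3153150
sum: t=1:−1/69120 t=2:+1/1728 t=3:−1/576 t=4:+1/1728 t=5:−1/69120 = -7/11520
3j²(5 5 4; 0 0 0) = Δ·Π!·Σ² = 2/143  (sign -1)
sum: t=4:+1/6912 t=5:−1/17280 = 1/11520
3j²(5 5 4; 0 3 -3) = Δ·Π!·Σ² = 2/143  (sign -1)
combine: 4πI² = 1089·2/143·2/143 = 36/169
take √, sign +1: I = 0.13019760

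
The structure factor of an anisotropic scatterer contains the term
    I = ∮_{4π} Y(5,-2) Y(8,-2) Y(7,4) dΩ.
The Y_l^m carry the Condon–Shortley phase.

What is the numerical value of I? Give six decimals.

Rules hold: Σm=0, L=20 even, 3≤7≤13.
N = 11·17·15 = 2805
Δ = 6!·4!·10!/21! = 1/814773960
Racah Σ t=1..5: t=1:−1/87091200 t=2:+1/4976640 t=3:−1/2073600 t=4:+1/4976640 t=5:−1/87091200 = -1/9676800
⇒ 3j(5 8 7; 0 0 0)² = 360/46189, sgn +1
Racah Σ t=3..6: t=3:−1/26127360 t=4:+1/23224320 t=5:−1/174182400 t=6:+1/15676416000 = -1/1119744000
⇒ 3j(5 8 7; -2 -2 4)² = 7/377910, sgn +1
4πI² = N·(3j₀)²·(3jₘ)² = 420/1037153
I = +1·√(0.000404955/4π) = 0.00567673

0.005677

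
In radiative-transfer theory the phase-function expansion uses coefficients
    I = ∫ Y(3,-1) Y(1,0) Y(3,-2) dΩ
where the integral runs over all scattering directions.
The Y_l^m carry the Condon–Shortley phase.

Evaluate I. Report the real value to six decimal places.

0.000000

m-sum = -1 + 0 − 2 = -3 ≠ 0 ⇒ I = 0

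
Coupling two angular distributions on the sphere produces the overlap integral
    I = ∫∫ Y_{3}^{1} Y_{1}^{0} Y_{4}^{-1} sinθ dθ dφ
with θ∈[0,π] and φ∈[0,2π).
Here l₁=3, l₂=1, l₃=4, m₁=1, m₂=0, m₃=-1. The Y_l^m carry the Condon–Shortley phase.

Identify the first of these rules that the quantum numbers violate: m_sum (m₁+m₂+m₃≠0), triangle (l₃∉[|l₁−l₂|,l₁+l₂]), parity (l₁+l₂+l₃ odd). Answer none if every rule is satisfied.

none

m₁+m₂+m₃ = 1 + 0 − 1 = 0  ✓
triangle: |3−1|=2 ≤ l₃=4 ≤ 3+1=4  ✓
parity: l₁+l₂+l₃ = 8 is even  ✓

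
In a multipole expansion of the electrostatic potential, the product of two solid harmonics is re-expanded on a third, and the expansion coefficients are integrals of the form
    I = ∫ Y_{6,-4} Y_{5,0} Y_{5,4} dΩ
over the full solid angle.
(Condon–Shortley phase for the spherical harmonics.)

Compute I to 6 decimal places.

Rules hold: Σm=0, L=16 even, 1≤5≤11.
N = 13·11·11 = 1573
Δ = 6!·6!·4!/17! = 1/28588560
Racah Σ t=1..5: t=1:−1/345600 t=2:+1/13824 t=3:−1/5184 t=4:+1/13824 t=5:−1/345600 = -7/129600
⇒ 3j(6 5 5; 0 0 0)² = 80/7293, sgn +1
Racah Σ t=4..5: t=4:+1/207360 t=5:−1/345600 = 1/518400
⇒ 3j(6 5 5; -4 0 4)² = 12/2431, sgn -1
4πI² = N·(3j₀)²·(3jₘ)² = 320/3757
I = -1·√(0.0851743/4π) = -0.08232836

-0.082328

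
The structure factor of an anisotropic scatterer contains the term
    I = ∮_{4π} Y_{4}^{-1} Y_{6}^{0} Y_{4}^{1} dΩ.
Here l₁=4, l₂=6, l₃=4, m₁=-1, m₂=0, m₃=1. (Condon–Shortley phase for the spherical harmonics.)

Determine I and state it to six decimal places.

Checks pass: Σm=0; 14 even; l₃=4∈[2,10].
(2·4+1)(2·6+1)(2·4+1) = 1053
Δ: 6! 2! 6! / 15! → 1/1261260
sum: t=2:+1/4608 t=3:−1/1296 t=4:+1/4608 = -7/20736
3j²(4 6 4; 0 0 0) = Δ·Π!·Σ² = 20/1287  (sign -1)
sum: t=3:−1/2592 t=4:+1/2304 t=5:−1/28800 = 7/518400
3j²(4 6 4; -1 0 1) = Δ·Π!·Σ² = 1/25740  (sign -1)
combine: 4πI² = 1053·20/1287·1/25740 = 1/1573
take √, sign +1: I = 0.00711264

0.007113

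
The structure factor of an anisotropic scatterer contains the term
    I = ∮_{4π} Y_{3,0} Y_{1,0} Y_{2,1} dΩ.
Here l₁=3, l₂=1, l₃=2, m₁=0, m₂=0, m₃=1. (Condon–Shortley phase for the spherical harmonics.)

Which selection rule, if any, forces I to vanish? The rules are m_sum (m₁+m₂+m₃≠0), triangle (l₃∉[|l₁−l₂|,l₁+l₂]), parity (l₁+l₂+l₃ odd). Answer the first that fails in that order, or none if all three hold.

m_sum

azimuthal sum: 0 + 0 + 1 = 1  ✗
2 ≤ 2 ≤ 4 (triangle on l)
L = 3 + 1 + 2 = 6 (even)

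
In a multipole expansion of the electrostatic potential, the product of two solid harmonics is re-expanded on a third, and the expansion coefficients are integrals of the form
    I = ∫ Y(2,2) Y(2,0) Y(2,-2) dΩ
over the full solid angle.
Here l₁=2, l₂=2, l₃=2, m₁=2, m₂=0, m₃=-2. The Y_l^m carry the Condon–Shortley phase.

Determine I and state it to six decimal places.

Rules hold: Σm=0, L=6 even, 0≤2≤4.
N = 5·5·5 = 125
Δ = 2!·2!·2!/7! = 1/630
Racah Σ t=0..2: t=0:+1/8 t=1:−1/1 t=2:+1/8 = -3/4
⇒ 3j(2 2 2; 0 0 0)² = 2/35, sgn -1
Racah Σ t=0..0: t=0:+1/8 = 1/8
⇒ 3j(2 2 2; 2 0 -2)² = 2/35, sgn +1
4πI² = N·(3j₀)²·(3jₘ)² = 20/49
I = -1·√(0.408163/4π) = -0.18022375

-0.180224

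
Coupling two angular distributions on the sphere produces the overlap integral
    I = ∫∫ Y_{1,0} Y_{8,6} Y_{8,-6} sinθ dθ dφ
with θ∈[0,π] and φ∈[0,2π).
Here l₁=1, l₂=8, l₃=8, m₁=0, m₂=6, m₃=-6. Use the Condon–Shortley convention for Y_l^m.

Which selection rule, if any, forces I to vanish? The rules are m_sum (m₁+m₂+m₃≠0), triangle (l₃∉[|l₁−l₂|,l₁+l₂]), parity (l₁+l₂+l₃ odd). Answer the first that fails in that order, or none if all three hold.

Σmᵢ = 0  ✓
l₃∈[|l₁−l₂|,l₁+l₂]=[7,9], have l₃=8  ✓
Σlᵢ = 17 ⇒ odd  ✗

parity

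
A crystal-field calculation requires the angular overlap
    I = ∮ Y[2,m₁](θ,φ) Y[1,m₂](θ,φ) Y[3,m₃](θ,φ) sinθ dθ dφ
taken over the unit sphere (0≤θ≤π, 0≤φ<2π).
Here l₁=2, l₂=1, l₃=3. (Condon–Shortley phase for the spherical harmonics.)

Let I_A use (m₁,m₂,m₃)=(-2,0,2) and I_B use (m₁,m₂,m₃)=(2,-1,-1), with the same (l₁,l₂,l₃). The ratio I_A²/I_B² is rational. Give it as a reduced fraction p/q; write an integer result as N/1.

5/1

Shared (l₁,l₂,l₃)=(2,1,3): N and (l;000)² cancel in I_A²/I_B².
A: Δ = 0!·4!·2!/7! = 1/105; Racah Σ t=0..0: t=0:+1/24 = 1/24; ⇒ 3j(2 1 3; -2 0 2)² = 1/21, sgn -1
B: Δ = 0!·4!·2!/7! = 1/105; Racah Σ t=0..0: t=0:+1/48 = 1/48; ⇒ 3j(2 1 3; 2 -1 -1)² = 1/105, sgn +1
I_A²/I_B² = (1/21)/(1/105) = 5/1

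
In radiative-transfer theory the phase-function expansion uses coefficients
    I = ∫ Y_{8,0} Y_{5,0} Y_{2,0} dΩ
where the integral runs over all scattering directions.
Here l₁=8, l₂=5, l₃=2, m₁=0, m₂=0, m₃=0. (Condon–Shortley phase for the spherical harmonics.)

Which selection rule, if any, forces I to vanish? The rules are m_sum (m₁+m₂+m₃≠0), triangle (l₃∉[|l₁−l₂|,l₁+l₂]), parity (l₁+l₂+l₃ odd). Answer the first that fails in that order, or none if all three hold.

triangle

Σmᵢ = 0  ✓
l₃∈[|l₁−l₂|,l₁+l₂]=[3,13], have l₃=2  ✗
Σlᵢ = 15 ⇒ odd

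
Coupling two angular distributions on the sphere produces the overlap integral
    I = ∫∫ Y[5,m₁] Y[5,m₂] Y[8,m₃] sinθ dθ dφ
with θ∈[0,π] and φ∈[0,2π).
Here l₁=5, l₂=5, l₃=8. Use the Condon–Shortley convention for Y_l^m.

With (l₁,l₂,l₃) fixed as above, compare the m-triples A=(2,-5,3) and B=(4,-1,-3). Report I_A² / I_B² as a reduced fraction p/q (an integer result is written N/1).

Shared (l₁,l₂,l₃)=(5,5,8): N and (l;000)² cancel in I_A²/I_B².
A: Δ = 2!·8!·8!/19! = 1/37413090; Racah Σ t=0..0: t=0:+1/58060800 = 1/58060800; ⇒ 3j(5 5 8; 2 -5 3)² = 35/8398, sgn -1
B: Δ = 2!·8!·8!/19! = 1/37413090; Racah Σ t=0..1: t=0:+1/5806080 t=1:−1/29030400 = 1/7257600; ⇒ 3j(5 5 8; 4 -1 -3)² = 64/4199, sgn -1
I_A²/I_B² = (35/8398)/(64/4199) = 35/128

35/128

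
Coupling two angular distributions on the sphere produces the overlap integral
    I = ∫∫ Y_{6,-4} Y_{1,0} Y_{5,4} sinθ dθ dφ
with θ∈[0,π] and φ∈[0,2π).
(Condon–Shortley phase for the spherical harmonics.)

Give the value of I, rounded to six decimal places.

m-sum 0 ✓  L=12 even ✓  5≤5≤7 ✓
Π(2lᵢ+1) = 13×3×11 = 429
triangle coeff Δ(6,1,5) = 1/858
Σ_t [1,1]: t=1:−1/14400 = -1/14400
(3j)²=6/143 [(6 1 5; 0 0 0)], sign=+1
Σ_t [1,1]: t=1:−1/362880 = -1/362880
(3j)²=10/429 [(6 1 5; -4 0 4)], sign=+1
⇒ 4πI² = 60/143
I = (+1)√(60/143/(4π)) = 0.18272698

0.182727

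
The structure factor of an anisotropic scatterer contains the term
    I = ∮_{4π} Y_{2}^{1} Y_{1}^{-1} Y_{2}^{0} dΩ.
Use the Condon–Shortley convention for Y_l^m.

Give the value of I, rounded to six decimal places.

L=5 odd ⇒ parity kills the (l;000) factor ⇒ I = 0

0.000000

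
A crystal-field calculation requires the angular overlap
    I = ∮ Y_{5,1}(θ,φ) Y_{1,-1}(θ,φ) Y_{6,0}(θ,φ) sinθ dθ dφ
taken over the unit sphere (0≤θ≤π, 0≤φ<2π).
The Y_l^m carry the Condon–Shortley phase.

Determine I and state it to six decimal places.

Rules hold: Σm=0, L=12 even, 4≤6≤6.
N = 11·3·13 = 429
Δ = 0!·10!·2!/13! = 1/858
Racah Σ t=0..0: t=0:+1/14400 = 1/14400
⇒ 3j(5 1 6; 0 0 0)² = 6/143, sgn +1
Racah Σ t=0..0: t=0:+1/34560 = 1/34560
⇒ 3j(5 1 6; 1 -1 0)² = 5/286, sgn +1
4πI² = N·(3j₀)²·(3jₘ)² = 45/143
I = +1·√(0.314685/4π) = 0.15824621

0.158246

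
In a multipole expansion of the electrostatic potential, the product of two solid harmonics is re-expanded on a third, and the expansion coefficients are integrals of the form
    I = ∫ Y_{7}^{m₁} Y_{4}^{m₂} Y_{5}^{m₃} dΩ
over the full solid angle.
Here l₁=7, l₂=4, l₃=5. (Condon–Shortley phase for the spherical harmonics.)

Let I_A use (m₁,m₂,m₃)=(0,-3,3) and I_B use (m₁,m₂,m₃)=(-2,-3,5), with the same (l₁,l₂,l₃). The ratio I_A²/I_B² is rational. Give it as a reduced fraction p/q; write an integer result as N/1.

Shared (l₁,l₂,l₃)=(7,4,5): N and (l;000)² cancel in I_A²/I_B².
A: Δ = 6!·8!·2!/17! = 1/6126120; Racah Σ t=0..1: t=0:+1/3628800 t=1:−1/345600 = -19/7257600; ⇒ 3j(7 4 5; 0 -3 3)² = 2527/218790, sgn -1
B: Δ = 6!·8!·2!/17! = 1/6126120; Racah Σ t=1..1: t=1:−1/9676800 = -1/9676800; ⇒ 3j(7 4 5; -2 -3 5)² = 27/19448, sgn -1
I_A²/I_B² = (2527/218790)/(27/19448) = 10108/1215

10108/1215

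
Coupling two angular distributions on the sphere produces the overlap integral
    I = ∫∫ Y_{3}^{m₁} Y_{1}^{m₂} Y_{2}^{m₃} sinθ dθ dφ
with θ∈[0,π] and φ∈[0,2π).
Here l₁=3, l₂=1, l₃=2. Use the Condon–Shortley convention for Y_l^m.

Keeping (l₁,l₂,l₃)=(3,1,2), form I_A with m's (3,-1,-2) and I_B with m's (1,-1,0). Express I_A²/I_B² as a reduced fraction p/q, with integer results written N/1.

5/2

Same 3,1,2: normalisation and zero-m 3j drop out of the ratio.
A: Δ: 2! 4! 0! / 7! → 1/105; sum: t=0:+1/48 = 1/48; 3j²(3 1 2; 3 -1 -2) = Δ·Π!·Σ² = 1/7  (sign +1)
B: Δ: 2! 4! 0! / 7! → 1/105; sum: t=0:+1/8 = 1/8; 3j²(3 1 2; 1 -1 0) = Δ·Π!·Σ² = 2/35  (sign +1)
I_A²/I_B² = (1/7)/(2/35) = 5/2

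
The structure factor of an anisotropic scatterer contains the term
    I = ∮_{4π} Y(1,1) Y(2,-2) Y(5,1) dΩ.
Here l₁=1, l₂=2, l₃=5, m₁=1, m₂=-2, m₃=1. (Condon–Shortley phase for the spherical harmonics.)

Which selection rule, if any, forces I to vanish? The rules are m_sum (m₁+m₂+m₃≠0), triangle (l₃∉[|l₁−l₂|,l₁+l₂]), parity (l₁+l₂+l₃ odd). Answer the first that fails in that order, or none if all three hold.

triangle

m₁+m₂+m₃ = 1 − 2 + 1 = 0  ✓
triangle: |1−2|=1 ≤ l₃=5 ≤ 1+2=3  ✗
parity: l₁+l₂+l₃ = 8 is even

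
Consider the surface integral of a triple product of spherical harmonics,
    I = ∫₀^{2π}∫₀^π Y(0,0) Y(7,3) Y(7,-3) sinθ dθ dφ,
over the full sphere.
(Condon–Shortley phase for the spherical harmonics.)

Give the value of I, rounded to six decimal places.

-0.282095

m-sum 0 ✓  L=14 even ✓  7≤7≤7 ✓
Π(2lᵢ+1) = 1×15×15 = 225
triangle coeff Δ(0,7,7) = 1/15
Σ_t [0,0]: t=0:+1/25401600 = 1/25401600
(3j)²=1/15 [(0 7 7; 0 0 0)], sign=-1
Σ_t [0,0]: t=0:+1/87091200 = 1/87091200
(3j)²=1/15 [(0 7 7; 0 3 -3)], sign=+1
⇒ 4πI² = 1/1
I = (-1)√(1/1/(4π)) = -0.28209479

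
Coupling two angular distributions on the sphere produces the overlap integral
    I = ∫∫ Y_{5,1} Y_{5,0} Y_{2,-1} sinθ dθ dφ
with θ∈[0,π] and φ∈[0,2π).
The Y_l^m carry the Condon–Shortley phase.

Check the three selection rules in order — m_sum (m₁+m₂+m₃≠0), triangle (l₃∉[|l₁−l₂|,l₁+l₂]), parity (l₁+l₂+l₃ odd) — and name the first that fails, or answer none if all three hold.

Σmᵢ = 0  ✓
l₃∈[|l₁−l₂|,l₁+l₂]=[0,10], have l₃=2  ✓
Σlᵢ = 12 ⇒ even  ✓

none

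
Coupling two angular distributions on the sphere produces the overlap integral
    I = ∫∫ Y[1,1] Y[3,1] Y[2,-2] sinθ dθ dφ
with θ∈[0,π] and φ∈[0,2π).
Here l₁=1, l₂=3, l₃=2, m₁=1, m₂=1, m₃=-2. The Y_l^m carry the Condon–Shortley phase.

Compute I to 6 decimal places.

-0.082589

m-sum 0 ✓  L=6 even ✓  2≤2≤4 ✓
Π(2lᵢ+1) = 3×7×5 = 105
triangle coeff Δ(1,3,2) = 1/105
Σ_t [1,1]: t=1:−1/4 = -1/4
(3j)²=3/35 [(1 3 2; 0 0 0)], sign=-1
Σ_t [0,0]: t=0:+1/48 = 1/48
(3j)²=1/105 [(1 3 2; 1 1 -2)], sign=+1
⇒ 4πI² = 3/35
I = (-1)√(3/35/(4π)) = -0.08258890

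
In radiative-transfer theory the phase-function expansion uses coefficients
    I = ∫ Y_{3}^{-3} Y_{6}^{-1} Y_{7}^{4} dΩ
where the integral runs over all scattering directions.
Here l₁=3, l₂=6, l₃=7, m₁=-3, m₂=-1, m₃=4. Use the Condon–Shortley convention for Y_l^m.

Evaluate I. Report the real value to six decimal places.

-0.190770

Checks pass: Σm=0; 16 even; l₃=7∈[3,9].
(2·3+1)(2·6+1)(2·7+1) = 1365
Δ: 2! 4! 10! / 17! → 1/2042040
sum: t=0:+1/207360 t=1:−1/57600 t=2:+1/207360 = -1/129600
3j²(3 6 7; 0 0 0) = Δ·Π!·Σ² = 168/12155  (sign +1)
sum: t=2:+1/1451520 = 1/1451520
3j²(3 6 7; -3 -1 4) = Δ·Π!·Σ² = 75/3094  (sign -1)
combine: 4πI² = 1365·168/12155·75/3094 = 18900/41327
take √, sign -1: I = -0.19076954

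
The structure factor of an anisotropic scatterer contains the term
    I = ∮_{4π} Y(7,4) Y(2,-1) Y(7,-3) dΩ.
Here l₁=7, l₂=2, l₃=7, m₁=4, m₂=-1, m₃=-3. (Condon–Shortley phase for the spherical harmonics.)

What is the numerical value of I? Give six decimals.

0.162315

m-sum 0 ✓  L=16 even ✓  5≤7≤9 ✓
Π(2lᵢ+1) = 15×5×15 = 1125
triangle coeff Δ(7,2,7) = 1/185640
Σ_t [0,2]: t=0:+1/2419200 t=1:−1/518400 t=2:+1/2419200 = -1/907200
(3j)²=56/3315 [(7 2 7; 0 0 0)], sign=+1
Σ_t [0,1]: t=0:+1/4354560 t=1:−1/14515200 = 1/6220800
(3j)²=77/4420 [(7 2 7; 4 -1 -3)], sign=+1
⇒ 4πI² = 16170/48841
I = (+1)√(16170/48841/(4π)) = 0.16231468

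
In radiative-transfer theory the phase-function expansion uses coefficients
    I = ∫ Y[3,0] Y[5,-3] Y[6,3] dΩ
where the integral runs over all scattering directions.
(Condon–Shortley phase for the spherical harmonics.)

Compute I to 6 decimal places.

m-sum 0 ✓  L=14 even ✓  2≤6≤8 ✓
Π(2lᵢ+1) = 7×11×13 = 1001
triangle coeff Δ(3,5,6) = 1/675675
Σ_t [0,2]: t=0:+1/8640 t=1:−1/2304 t=2:+1/8640 = -7/34560
(3j)²=7/429 [(3 5 6; 0 0 0)], sign=-1
Σ_t [0,2]: t=0:+1/17280 t=1:−1/20160 t=2:+1/483840 = 1/96768
(3j)²=1/1001 [(3 5 6; 0 -3 3)], sign=-1
⇒ 4πI² = 7/429
I = (+1)√(7/429/(4π)) = 0.03603425

0.036034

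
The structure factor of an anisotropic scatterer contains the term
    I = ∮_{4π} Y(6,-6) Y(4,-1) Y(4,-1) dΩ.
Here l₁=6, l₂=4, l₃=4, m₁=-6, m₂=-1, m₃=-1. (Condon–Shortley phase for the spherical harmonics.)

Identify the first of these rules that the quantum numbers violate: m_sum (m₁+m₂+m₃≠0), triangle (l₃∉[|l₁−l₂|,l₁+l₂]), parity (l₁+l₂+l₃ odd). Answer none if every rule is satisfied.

m_sum

azimuthal sum: -6 − 1 − 1 = -8  ✗
2 ≤ 4 ≤ 10 (triangle on l)
L = 6 + 4 + 4 = 14 (even)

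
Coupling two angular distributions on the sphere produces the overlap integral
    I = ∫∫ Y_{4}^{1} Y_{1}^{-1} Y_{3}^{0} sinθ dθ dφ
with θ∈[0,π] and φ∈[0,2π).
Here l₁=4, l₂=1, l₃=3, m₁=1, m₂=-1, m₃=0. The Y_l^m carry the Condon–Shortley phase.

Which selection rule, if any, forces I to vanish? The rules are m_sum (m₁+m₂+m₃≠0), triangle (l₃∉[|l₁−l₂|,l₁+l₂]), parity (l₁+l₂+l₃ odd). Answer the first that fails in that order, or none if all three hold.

none

azimuthal sum: 1 − 1 + 0 = 0  ✓
3 ≤ 3 ≤ 5 (triangle on l)  ✓
L = 4 + 1 + 3 = 8 (even)  ✓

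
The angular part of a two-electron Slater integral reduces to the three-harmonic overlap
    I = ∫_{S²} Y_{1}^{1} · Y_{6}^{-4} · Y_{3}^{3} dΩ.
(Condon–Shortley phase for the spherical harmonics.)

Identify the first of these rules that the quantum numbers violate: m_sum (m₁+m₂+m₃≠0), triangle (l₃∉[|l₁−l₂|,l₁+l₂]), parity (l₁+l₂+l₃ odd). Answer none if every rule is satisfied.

Σmᵢ = 0  ✓
l₃∈[|l₁−l₂|,l₁+l₂]=[5,7], have l₃=3  ✗
Σlᵢ = 10 ⇒ even

triangle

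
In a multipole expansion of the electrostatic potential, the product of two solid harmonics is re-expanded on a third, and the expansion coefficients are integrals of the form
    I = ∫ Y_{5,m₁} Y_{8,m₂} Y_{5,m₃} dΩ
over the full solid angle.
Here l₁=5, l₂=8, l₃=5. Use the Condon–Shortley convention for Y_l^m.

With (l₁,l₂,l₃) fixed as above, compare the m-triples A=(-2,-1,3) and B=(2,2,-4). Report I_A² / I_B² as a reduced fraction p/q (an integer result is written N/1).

2209/1715

Shared (l₁,l₂,l₃)=(5,8,5): N and (l;000)² cancel in I_A²/I_B².
A: Δ = 8!·2!·8!/19! = 1/37413090; Racah Σ t=5..7: t=5:−1/2073600 t=6:+1/7257600 t=7:−1/406425600 = -47/135475200; ⇒ 3j(5 8 5; -2 -1 3)² = 6627/461890, sgn -1
B: Δ = 8!·2!·8!/19! = 1/37413090; Racah Σ t=2..3: t=2:+1/58060800 t=3:−1/7257600 = -1/8294400; ⇒ 3j(5 8 5; 2 2 -4)² = 1029/92378, sgn +1
I_A²/I_B² = (6627/461890)/(1029/92378) = 2209/1715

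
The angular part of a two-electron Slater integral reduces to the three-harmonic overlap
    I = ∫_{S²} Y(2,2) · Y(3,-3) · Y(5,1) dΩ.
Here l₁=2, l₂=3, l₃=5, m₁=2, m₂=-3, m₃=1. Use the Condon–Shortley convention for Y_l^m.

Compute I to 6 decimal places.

m-sum 0 ✓  L=10 even ✓  1≤5≤5 ✓
Π(2lᵢ+1) = 5×7×11 = 385
triangle coeff Δ(2,3,5) = 1/2310
Σ_t [0,0]: t=0:+1/144 = 1/144
(3j)²=10/231 [(2 3 5; 0 0 0)], sign=-1
Σ_t [0,0]: t=0:+1/17280 = 1/17280
(3j)²=1/2310 [(2 3 5; 2 -3 1)], sign=+1
⇒ 4πI² = 5/693
I = (-1)√(5/693/(4π)) = -0.02396147

-0.023961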